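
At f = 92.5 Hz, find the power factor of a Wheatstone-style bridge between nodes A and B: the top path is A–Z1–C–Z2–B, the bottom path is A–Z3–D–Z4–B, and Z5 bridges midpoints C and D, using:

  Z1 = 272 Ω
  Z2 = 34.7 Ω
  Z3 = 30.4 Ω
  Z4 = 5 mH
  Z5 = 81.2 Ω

Step 1 — Angular frequency: ω = 2π·f = 2π·92.5 = 581.2 rad/s.
Step 2 — Component impedances:
  Z1: Z = R = 272 Ω
  Z2: Z = R = 34.7 Ω
  Z3: Z = R = 30.4 Ω
  Z4: Z = jωL = j·581.2·0.005 = 0 + j2.906 Ω
  Z5: Z = R = 81.2 Ω
Step 3 — Bridge requires nodal analysis (the Z5 bridge couples midpoints C and D, so the two paths cannot be reduced to a simple series/parallel combination). Setting node B to ground and injecting 1 A at node A, the 3-node admittance system at A, C, D solves to V_A = Z_AB = 27.65 + j2.537 Ω = 27.76∠5.2° Ω.
Step 4 — Power factor: PF = cos(φ) = Re(Z)/|Z| = 27.646/27.762 = 0.9958.
Step 5 — Type: Im(Z) = 2.537 ⇒ lagging (phase φ = 5.2°).

PF = 0.9958 (lagging, φ = 5.2°)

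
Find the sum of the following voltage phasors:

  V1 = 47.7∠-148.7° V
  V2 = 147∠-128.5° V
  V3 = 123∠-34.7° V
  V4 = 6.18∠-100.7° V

Step 1 — Convert each phasor to rectangular form:
  V1 = 47.7·(cos(-148.7°) + j·sin(-148.7°)) = -40.76 - j24.78 V
  V2 = 147·(cos(-128.5°) + j·sin(-128.5°)) = -91.51 - j115 V
  V3 = 123·(cos(-34.7°) + j·sin(-34.7°)) = 101.1 - j70.02 V
  V4 = 6.18·(cos(-100.7°) + j·sin(-100.7°)) = -1.147 - j6.073 V
Step 2 — Sum components: V_total = -32.29 - j215.9 V.
Step 3 — Convert to polar: |V_total| = 218.3 V, ∠V_total = -98.5°.

V_total = 218.3∠-98.5° V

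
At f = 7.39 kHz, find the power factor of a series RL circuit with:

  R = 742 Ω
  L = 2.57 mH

Step 1 — Angular frequency: ω = 2π·f = 2π·7390 = 4.643e+04 rad/s.
Step 2 — Component impedances:
  R: Z = R = 742 Ω
  L: Z = jωL = j·4.643e+04·0.00257 = 0 + j119.3 Ω
Step 3 — Series combination: Z_total = R + L = 742 + j119.3 Ω = 751.5∠9.1° Ω.
Step 4 — Power factor: PF = cos(φ) = Re(Z)/|Z| = 742/751.53 = 0.9873.
Step 5 — Type: Im(Z) = 119.3 ⇒ lagging (phase φ = 9.1°).

PF = 0.9873 (lagging, φ = 9.1°)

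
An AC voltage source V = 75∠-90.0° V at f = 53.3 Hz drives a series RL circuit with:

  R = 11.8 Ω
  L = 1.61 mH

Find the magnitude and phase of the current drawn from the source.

Step 1 — Angular frequency: ω = 2π·f = 2π·53.3 = 334.9 rad/s.
Step 2 — Component impedances:
  R: Z = R = 11.8 Ω
  L: Z = jωL = j·334.9·0.00161 = 0 + j0.5392 Ω
Step 3 — Series combination: Z_total = R + L = 11.8 + j0.5392 Ω = 11.81∠2.6° Ω.
Step 4 — Source phasor: V = 75∠-90.0° V = 0 - j75 V.
Step 5 — Ohm's law: I = V / Z_total = (0 - j75) / (11.8 + j0.5392) = -0.2898 - j6.343 A.
Step 6 — Convert to polar: |I| = 6.349 A, ∠I = -92.6°.

I = 6.349∠-92.6° A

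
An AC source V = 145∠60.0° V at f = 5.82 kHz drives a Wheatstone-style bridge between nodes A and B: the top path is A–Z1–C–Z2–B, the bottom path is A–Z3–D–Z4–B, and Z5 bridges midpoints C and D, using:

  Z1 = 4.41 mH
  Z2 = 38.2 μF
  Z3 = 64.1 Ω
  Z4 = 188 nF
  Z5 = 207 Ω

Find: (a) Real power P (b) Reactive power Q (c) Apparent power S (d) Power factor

Step 1 — Angular frequency: ω = 2π·f = 2π·5820 = 3.657e+04 rad/s.
Step 2 — Component impedances:
  Z1: Z = jωL = j·3.657e+04·0.00441 = 0 + j161.3 Ω
  Z2: Z = 1/(jωC) = -j/(ω·C) = 0 - j0.7159 Ω
  Z3: Z = R = 64.1 Ω
  Z4: Z = 1/(jωC) = -j/(ω·C) = 0 - j145.5 Ω
  Z5: Z = R = 207 Ω
Step 3 — Bridge requires nodal analysis (the Z5 bridge couples midpoints C and D, so the two paths cannot be reduced to a simple series/parallel combination). Setting node B to ground and injecting 1 A at node A, the 3-node admittance system at A, C, D solves to V_A = Z_AB = 157.8 + j84.12 Ω = 178.8∠28.1° Ω.
Step 4 — Source phasor: V = 145∠60.0° V = 72.5 + j125.6 V.
Step 5 — Current: I = V / Z = 0.6882 + j0.429 A = 0.8109∠31.9° A.
Step 6 — Complex power: S = V·I* = 103.8 + j55.32 VA.
Step 7 — Real power: P = Re(S) = 103.8 W.
Step 8 — Reactive power: Q = Im(S) = 55.32 VAR.
Step 9 — Apparent power: |S| = 117.6 VA.
Step 10 — Power factor: PF = P/|S| = 0.8824 (lagging).

(a) P = 103.8 W  (b) Q = 55.32 VAR  (c) S = 117.6 VA  (d) PF = 0.8824 (lagging)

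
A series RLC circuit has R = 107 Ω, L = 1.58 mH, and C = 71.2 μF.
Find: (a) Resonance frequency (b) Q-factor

Step 1 — Resonance condition Im(Z)=0 gives ω₀ = 1/√(LC).
Step 2 — ω₀ = 1/√(0.00158·7.12e-05) = 2981 rad/s.
Step 3 — f₀ = ω₀/(2π) = 474.5 Hz.
Step 4 — Series Q: Q = ω₀L/R = 2981·0.00158/107 = 0.04403.

(a) f₀ = 474.5 Hz  (b) Q = 0.04403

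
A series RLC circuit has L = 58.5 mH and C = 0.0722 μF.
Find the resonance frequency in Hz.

Step 1 — Resonance condition Im(Z)=0 gives ω₀ = 1/√(LC).
Step 2 — ω₀ = 1/√(0.0585·7.22e-08) = 1.539e+04 rad/s.
Step 3 — f₀ = ω₀/(2π) = 2449 Hz.

f₀ = 2449 Hz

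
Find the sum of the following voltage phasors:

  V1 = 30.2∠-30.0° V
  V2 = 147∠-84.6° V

Step 1 — Convert each phasor to rectangular form:
  V1 = 30.2·(cos(-30.0°) + j·sin(-30.0°)) = 26.15 - j15.1 V
  V2 = 147·(cos(-84.6°) + j·sin(-84.6°)) = 13.83 - j146.3 V
Step 2 — Sum components: V_total = 39.99 - j161.4 V.
Step 3 — Convert to polar: |V_total| = 166.3 V, ∠V_total = -76.1°.

V_total = 166.3∠-76.1° V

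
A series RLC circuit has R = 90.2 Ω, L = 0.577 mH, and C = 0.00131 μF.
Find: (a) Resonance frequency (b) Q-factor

Step 1 — Resonance condition Im(Z)=0 gives ω₀ = 1/√(LC).
Step 2 — ω₀ = 1/√(0.000577·1.31e-09) = 1.15e+06 rad/s.
Step 3 — f₀ = ω₀/(2π) = 1.831e+05 Hz.
Step 4 — Series Q: Q = ω₀L/R = 1.15e+06·0.000577/90.2 = 7.358.

(a) f₀ = 1.831e+05 Hz  (b) Q = 7.358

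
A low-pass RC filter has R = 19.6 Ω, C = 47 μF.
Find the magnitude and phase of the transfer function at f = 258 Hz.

Step 1 — Angular frequency: ω = 2π·258 = 1621 rad/s.
Step 2 — Transfer function: H(jω) = 1/(1 + jωRC).
Step 3 — Denominator: 1 + jωRC = 1 + j·1621·19.6·4.7e-05 = 1 + j1.493.
Step 4 — H = 0.3096 - j0.4623.
Step 5 — Magnitude: |H| = 0.5564 (-5.1 dB); phase: φ = -56.2°.

|H| = 0.5564 (-5.1 dB), φ = -56.2°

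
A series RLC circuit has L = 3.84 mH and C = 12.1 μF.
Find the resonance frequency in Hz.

Step 1 — Resonance condition Im(Z)=0 gives ω₀ = 1/√(LC).
Step 2 — ω₀ = 1/√(0.00384·1.21e-05) = 4639 rad/s.
Step 3 — f₀ = ω₀/(2π) = 738.3 Hz.

f₀ = 738.3 Hz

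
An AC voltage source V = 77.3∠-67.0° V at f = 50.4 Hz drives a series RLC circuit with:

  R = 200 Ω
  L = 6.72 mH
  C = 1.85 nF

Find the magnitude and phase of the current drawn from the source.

Step 1 — Angular frequency: ω = 2π·f = 2π·50.4 = 316.7 rad/s.
Step 2 — Component impedances:
  R: Z = R = 200 Ω
  L: Z = jωL = j·316.7·0.00672 = 0 + j2.128 Ω
  C: Z = 1/(jωC) = -j/(ω·C) = 0 - j1.707e+06 Ω
Step 3 — Series combination: Z_total = R + L + C = 200 - j1.707e+06 Ω = 1.707e+06∠-90.0° Ω.
Step 4 — Source phasor: V = 77.3∠-67.0° V = 30.2 - j71.16 V.
Step 5 — Ohm's law: I = V / Z_total = (30.2 - j71.16) / (200 - j1.707e+06) = 4.169e-05 + j1.769e-05 A.
Step 6 — Convert to polar: |I| = 4.529e-05 A, ∠I = 23.0°.

I = 4.529e-05∠23.0° A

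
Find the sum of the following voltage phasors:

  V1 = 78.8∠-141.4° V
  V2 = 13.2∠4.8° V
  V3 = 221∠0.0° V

Step 1 — Convert each phasor to rectangular form:
  V1 = 78.8·(cos(-141.4°) + j·sin(-141.4°)) = -61.58 - j49.16 V
  V2 = 13.2·(cos(4.8°) + j·sin(4.8°)) = 13.15 + j1.105 V
  V3 = 221·(cos(0.0°) + j·sin(0.0°)) = 221 V
Step 2 — Sum components: V_total = 172.6 - j48.06 V.
Step 3 — Convert to polar: |V_total| = 179.1 V, ∠V_total = -15.6°.

V_total = 179.1∠-15.6° V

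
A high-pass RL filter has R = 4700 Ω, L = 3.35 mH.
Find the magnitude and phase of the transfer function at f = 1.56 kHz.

Step 1 — Angular frequency: ω = 2π·1560 = 9802 rad/s.
Step 2 — Transfer function: H(jω) = jωL/(R + jωL).
Step 3 — Numerator jωL = j·32.84; denominator R + jωL = 4700 + j32.84.
Step 4 — H = 4.881e-05 + j0.006986.
Step 5 — Magnitude: |H| = 0.006986 (-43.1 dB); phase: φ = 89.6°.

|H| = 0.006986 (-43.1 dB), φ = 89.6°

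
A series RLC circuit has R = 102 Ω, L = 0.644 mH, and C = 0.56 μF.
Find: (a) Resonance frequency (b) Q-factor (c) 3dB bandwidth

Step 1 — Resonance: ω₀ = 1/√(LC) = 1/√(0.000644·5.6e-07) = 5.266e+04 rad/s.
Step 2 — f₀ = ω₀/(2π) = 8381 Hz.
Step 3 — Series Q: Q = ω₀L/R = 5.266e+04·0.000644/102 = 0.3325.
Step 4 — Bandwidth: Δω = ω₀/Q = 1.584e+05 rad/s; BW = Δω/(2π) = 2.521e+04 Hz.

(a) f₀ = 8381 Hz  (b) Q = 0.3325  (c) BW = 2.521e+04 Hz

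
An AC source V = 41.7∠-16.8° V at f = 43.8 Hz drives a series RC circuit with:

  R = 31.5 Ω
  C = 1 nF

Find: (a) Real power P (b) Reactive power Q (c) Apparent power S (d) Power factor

Step 1 — Angular frequency: ω = 2π·f = 2π·43.8 = 275.2 rad/s.
Step 2 — Component impedances:
  R: Z = R = 31.5 Ω
  C: Z = 1/(jωC) = -j/(ω·C) = 0 - j3.634e+06 Ω
Step 3 — Series combination: Z_total = R + C = 31.5 - j3.634e+06 Ω = 3.634e+06∠-90.0° Ω.
Step 4 — Source phasor: V = 41.7∠-16.8° V = 39.92 - j12.05 V.
Step 5 — Current: I = V / Z = 3.317e-06 + j1.099e-05 A = 1.148e-05∠73.2° A.
Step 6 — Complex power: S = V·I* = 4.148e-09 - j0.0004785 VA.
Step 7 — Real power: P = Re(S) = 4.148e-09 W.
Step 8 — Reactive power: Q = Im(S) = -0.0004785 VAR.
Step 9 — Apparent power: |S| = 0.0004785 VA.
Step 10 — Power factor: PF = P/|S| = 8.669e-06 (leading).

(a) P = 4.148e-09 W  (b) Q = -0.0004785 VAR  (c) S = 0.0004785 VA  (d) PF = 8.669e-06 (leading)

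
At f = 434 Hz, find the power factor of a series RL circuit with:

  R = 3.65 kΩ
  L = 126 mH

Step 1 — Angular frequency: ω = 2π·f = 2π·434 = 2727 rad/s.
Step 2 — Component impedances:
  R: Z = R = 3650 Ω
  L: Z = jωL = j·2727·0.126 = 0 + j343.6 Ω
Step 3 — Series combination: Z_total = R + L = 3650 + j343.6 Ω = 3666∠5.4° Ω.
Step 4 — Power factor: PF = cos(φ) = Re(Z)/|Z| = 3650/3666 = 0.9956.
Step 5 — Type: Im(Z) = 343.6 ⇒ lagging (phase φ = 5.4°).

PF = 0.9956 (lagging, φ = 5.4°)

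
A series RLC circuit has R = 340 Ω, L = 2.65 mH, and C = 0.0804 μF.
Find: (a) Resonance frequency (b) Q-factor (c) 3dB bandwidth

Step 1 — Resonance: ω₀ = 1/√(LC) = 1/√(0.00265·8.04e-08) = 6.851e+04 rad/s.
Step 2 — f₀ = ω₀/(2π) = 1.09e+04 Hz.
Step 3 — Series Q: Q = ω₀L/R = 6.851e+04·0.00265/340 = 0.534.
Step 4 — Bandwidth: Δω = ω₀/Q = 1.283e+05 rad/s; BW = Δω/(2π) = 2.042e+04 Hz.

(a) f₀ = 1.09e+04 Hz  (b) Q = 0.534  (c) BW = 2.042e+04 Hz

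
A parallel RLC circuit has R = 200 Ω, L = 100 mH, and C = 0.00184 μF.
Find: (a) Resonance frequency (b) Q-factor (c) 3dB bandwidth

Step 1 — Resonance: ω₀ = 1/√(LC) = 1/√(0.1·1.84e-09) = 7.372e+04 rad/s.
Step 2 — f₀ = ω₀/(2π) = 1.173e+04 Hz.
Step 3 — Parallel Q: Q = R/(ω₀L) = 200/(7.372e+04·0.1) = 0.02713.
Step 4 — Bandwidth: Δω = ω₀/Q = 2.717e+06 rad/s; BW = Δω/(2π) = 4.325e+05 Hz.

(a) f₀ = 1.173e+04 Hz  (b) Q = 0.02713  (c) BW = 4.325e+05 Hz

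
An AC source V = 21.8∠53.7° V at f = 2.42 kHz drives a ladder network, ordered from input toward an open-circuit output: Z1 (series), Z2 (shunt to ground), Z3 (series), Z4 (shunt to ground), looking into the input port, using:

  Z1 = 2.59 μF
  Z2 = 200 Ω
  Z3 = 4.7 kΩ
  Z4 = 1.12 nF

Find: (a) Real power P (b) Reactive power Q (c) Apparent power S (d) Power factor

Step 1 — Angular frequency: ω = 2π·f = 2π·2420 = 1.521e+04 rad/s.
Step 2 — Component impedances:
  Z1: Z = 1/(jωC) = -j/(ω·C) = 0 - j25.39 Ω
  Z2: Z = R = 200 Ω
  Z3: Z = R = 4700 Ω
  Z4: Z = 1/(jωC) = -j/(ω·C) = 0 - j5.872e+04 Ω
Step 3 — Ladder network (open output): work backward from the far end, alternating series and parallel combinations. Z_in = 199.9 - j26.07 Ω = 201.6∠-7.4° Ω.
Step 4 — Source phasor: V = 21.8∠53.7° V = 12.91 + j17.57 V.
Step 5 — Current: I = V / Z = 0.0522 + j0.09468 A = 0.1081∠61.1° A.
Step 6 — Complex power: S = V·I* = 2.337 - j0.3047 VA.
Step 7 — Real power: P = Re(S) = 2.337 W.
Step 8 — Reactive power: Q = Im(S) = -0.3047 VAR.
Step 9 — Apparent power: |S| = 2.357 VA.
Step 10 — Power factor: PF = P/|S| = 0.9916 (leading).

(a) P = 2.337 W  (b) Q = -0.3047 VAR  (c) S = 2.357 VA  (d) PF = 0.9916 (leading)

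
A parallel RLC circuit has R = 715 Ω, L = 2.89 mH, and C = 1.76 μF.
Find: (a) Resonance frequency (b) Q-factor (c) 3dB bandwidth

Step 1 — Resonance: ω₀ = 1/√(LC) = 1/√(0.00289·1.76e-06) = 1.402e+04 rad/s.
Step 2 — f₀ = ω₀/(2π) = 2232 Hz.
Step 3 — Parallel Q: Q = R/(ω₀L) = 715/(1.402e+04·0.00289) = 17.64.
Step 4 — Bandwidth: Δω = ω₀/Q = 794.7 rad/s; BW = Δω/(2π) = 126.5 Hz.

(a) f₀ = 2232 Hz  (b) Q = 17.64  (c) BW = 126.5 Hz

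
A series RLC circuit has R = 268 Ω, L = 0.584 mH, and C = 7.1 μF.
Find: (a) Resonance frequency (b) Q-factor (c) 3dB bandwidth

Step 1 — Resonance condition Im(Z)=0 gives ω₀ = 1/√(LC).
Step 2 — ω₀ = 1/√(0.000584·7.1e-06) = 1.553e+04 rad/s.
Step 3 — f₀ = ω₀/(2π) = 2472 Hz.
Step 4 — Series Q: Q = ω₀L/R = 1.553e+04·0.000584/268 = 0.03384.
Step 5 — 3dB bandwidth: Δω = ω₀/Q = 4.589e+05 rad/s; BW = Δω/(2π) = 7.304e+04 Hz.

(a) f₀ = 2472 Hz  (b) Q = 0.03384  (c) BW = 7.304e+04 Hz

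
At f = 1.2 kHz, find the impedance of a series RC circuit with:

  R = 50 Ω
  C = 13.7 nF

Step 1 — Angular frequency: ω = 2π·f = 2π·1200 = 7540 rad/s.
Step 2 — Component impedances:
  R: Z = R = 50 Ω
  C: Z = 1/(jωC) = -j/(ω·C) = 0 - j9681 Ω
Step 3 — Series combination: Z_total = R + C = 50 - j9681 Ω = 9681∠-89.7° Ω.

Z = 50 - j9681 Ω = 9681∠-89.7° Ω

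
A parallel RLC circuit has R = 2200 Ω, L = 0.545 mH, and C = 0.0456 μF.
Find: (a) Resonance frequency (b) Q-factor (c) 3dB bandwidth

Step 1 — Resonance: ω₀ = 1/√(LC) = 1/√(0.000545·4.56e-08) = 2.006e+05 rad/s.
Step 2 — f₀ = ω₀/(2π) = 3.193e+04 Hz.
Step 3 — Parallel Q: Q = R/(ω₀L) = 2200/(2.006e+05·0.000545) = 20.12.
Step 4 — Bandwidth: Δω = ω₀/Q = 9968 rad/s; BW = Δω/(2π) = 1586 Hz.

(a) f₀ = 3.193e+04 Hz  (b) Q = 20.12  (c) BW = 1586 Hz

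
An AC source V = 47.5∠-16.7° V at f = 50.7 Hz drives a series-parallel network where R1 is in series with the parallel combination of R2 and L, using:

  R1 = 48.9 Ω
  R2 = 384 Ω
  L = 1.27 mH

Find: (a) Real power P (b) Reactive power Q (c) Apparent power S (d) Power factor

Step 1 — Angular frequency: ω = 2π·f = 2π·50.7 = 318.6 rad/s.
Step 2 — Component impedances:
  R1: Z = R = 48.9 Ω
  R2: Z = R = 384 Ω
  L: Z = jωL = j·318.6·0.00127 = 0 + j0.4046 Ω
Step 3 — Parallel branch: R2 || L = 1/(1/R2 + 1/L) = 0.0004262 + j0.4046 Ω.
Step 4 — Series with R1: Z_total = R1 + (R2 || L) = 48.9 + j0.4046 Ω = 48.9∠0.5° Ω.
Step 5 — Source phasor: V = 47.5∠-16.7° V = 45.5 - j13.65 V.
Step 6 — Current: I = V / Z = 0.928 - j0.2868 A = 0.9713∠-17.2° A.
Step 7 — Complex power: S = V·I* = 46.14 + j0.3817 VA.
Step 8 — Real power: P = Re(S) = 46.14 W.
Step 9 — Reactive power: Q = Im(S) = 0.3817 VAR.
Step 10 — Apparent power: |S| = 46.14 VA.
Step 11 — Power factor: PF = P/|S| = 1 (lagging).

(a) P = 46.14 W  (b) Q = 0.3817 VAR  (c) S = 46.14 VA  (d) PF = 1 (lagging)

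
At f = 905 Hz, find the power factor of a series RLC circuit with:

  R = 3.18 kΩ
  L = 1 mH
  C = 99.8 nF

Step 1 — Angular frequency: ω = 2π·f = 2π·905 = 5686 rad/s.
Step 2 — Component impedances:
  R: Z = R = 3180 Ω
  L: Z = jωL = j·5686·0.001 = 0 + j5.686 Ω
  C: Z = 1/(jωC) = -j/(ω·C) = 0 - j1762 Ω
Step 3 — Series combination: Z_total = R + L + C = 3180 - j1756 Ω = 3633∠-28.9° Ω.
Step 4 — Power factor: PF = cos(φ) = Re(Z)/|Z| = 3180/3633 = 0.8753.
Step 5 — Type: Im(Z) = -1756 ⇒ leading (phase φ = -28.9°).

PF = 0.8753 (leading, φ = -28.9°)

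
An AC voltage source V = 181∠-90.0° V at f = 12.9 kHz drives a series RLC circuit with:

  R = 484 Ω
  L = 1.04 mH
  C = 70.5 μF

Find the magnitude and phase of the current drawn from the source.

Step 1 — Angular frequency: ω = 2π·f = 2π·1.29e+04 = 8.105e+04 rad/s.
Step 2 — Component impedances:
  R: Z = R = 484 Ω
  L: Z = jωL = j·8.105e+04·0.00104 = 0 + j84.3 Ω
  C: Z = 1/(jωC) = -j/(ω·C) = 0 - j0.175 Ω
Step 3 — Series combination: Z_total = R + L + C = 484 + j84.12 Ω = 491.3∠9.9° Ω.
Step 4 — Source phasor: V = 181∠-90.0° V = 0 - j181 V.
Step 5 — Ohm's law: I = V / Z_total = (0 - j181) / (484 + j84.12) = -0.06309 - j0.363 A.
Step 6 — Convert to polar: |I| = 0.3684 A, ∠I = -99.9°.

I = 0.3684∠-99.9° A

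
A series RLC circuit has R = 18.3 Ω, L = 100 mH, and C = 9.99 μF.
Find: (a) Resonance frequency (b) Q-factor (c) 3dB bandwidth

Step 1 — Resonance condition Im(Z)=0 gives ω₀ = 1/√(LC).
Step 2 — ω₀ = 1/√(0.1·9.99e-06) = 1001 rad/s.
Step 3 — f₀ = ω₀/(2π) = 159.2 Hz.
Step 4 — Series Q: Q = ω₀L/R = 1001·0.1/18.3 = 5.467.
Step 5 — 3dB bandwidth: Δω = ω₀/Q = 183 rad/s; BW = Δω/(2π) = 29.13 Hz.

(a) f₀ = 159.2 Hz  (b) Q = 5.467  (c) BW = 29.13 Hz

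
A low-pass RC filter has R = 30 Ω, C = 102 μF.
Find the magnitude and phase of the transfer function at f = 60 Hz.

Step 1 — Angular frequency: ω = 2π·60 = 377 rad/s.
Step 2 — Transfer function: H(jω) = 1/(1 + jωRC).
Step 3 — Denominator: 1 + jωRC = 1 + j·377·30·0.000102 = 1 + j1.154.
Step 4 — H = 0.429 - j0.4949.
Step 5 — Magnitude: |H| = 0.655 (-3.7 dB); phase: φ = -49.1°.

|H| = 0.655 (-3.7 dB), φ = -49.1°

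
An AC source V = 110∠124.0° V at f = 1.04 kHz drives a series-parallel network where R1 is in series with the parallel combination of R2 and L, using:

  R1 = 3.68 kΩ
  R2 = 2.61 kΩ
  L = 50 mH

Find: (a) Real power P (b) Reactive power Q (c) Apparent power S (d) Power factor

Step 1 — Angular frequency: ω = 2π·f = 2π·1040 = 6535 rad/s.
Step 2 — Component impedances:
  R1: Z = R = 3680 Ω
  R2: Z = R = 2610 Ω
  L: Z = jωL = j·6535·0.05 = 0 + j326.7 Ω
Step 3 — Parallel branch: R2 || L = 1/(1/R2 + 1/L) = 40.27 + j321.7 Ω.
Step 4 — Series with R1: Z_total = R1 + (R2 || L) = 3720 + j321.7 Ω = 3734∠4.9° Ω.
Step 5 — Source phasor: V = 110∠124.0° V = -61.51 + j91.19 V.
Step 6 — Current: I = V / Z = -0.01431 + j0.02575 A = 0.02946∠119.1° A.
Step 7 — Complex power: S = V·I* = 3.228 + j0.2791 VA.
Step 8 — Real power: P = Re(S) = 3.228 W.
Step 9 — Reactive power: Q = Im(S) = 0.2791 VAR.
Step 10 — Apparent power: |S| = 3.24 VA.
Step 11 — Power factor: PF = P/|S| = 0.9963 (lagging).

(a) P = 3.228 W  (b) Q = 0.2791 VAR  (c) S = 3.24 VA  (d) PF = 0.9963 (lagging)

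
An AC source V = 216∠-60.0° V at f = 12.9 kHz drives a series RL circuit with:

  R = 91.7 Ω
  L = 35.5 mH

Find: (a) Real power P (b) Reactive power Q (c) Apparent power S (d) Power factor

Step 1 — Angular frequency: ω = 2π·f = 2π·1.29e+04 = 8.105e+04 rad/s.
Step 2 — Component impedances:
  R: Z = R = 91.7 Ω
  L: Z = jωL = j·8.105e+04·0.0355 = 0 + j2877 Ω
Step 3 — Series combination: Z_total = R + L = 91.7 + j2877 Ω = 2879∠88.2° Ω.
Step 4 — Source phasor: V = 216∠-60.0° V = 108 - j187.1 V.
Step 5 — Current: I = V / Z = -0.06375 - j0.03957 A = 0.07503∠-148.2° A.
Step 6 — Complex power: S = V·I* = 0.5162 + j16.2 VA.
Step 7 — Real power: P = Re(S) = 0.5162 W.
Step 8 — Reactive power: Q = Im(S) = 16.2 VAR.
Step 9 — Apparent power: |S| = 16.21 VA.
Step 10 — Power factor: PF = P/|S| = 0.03185 (lagging).

(a) P = 0.5162 W  (b) Q = 16.2 VAR  (c) S = 16.21 VA  (d) PF = 0.03185 (lagging)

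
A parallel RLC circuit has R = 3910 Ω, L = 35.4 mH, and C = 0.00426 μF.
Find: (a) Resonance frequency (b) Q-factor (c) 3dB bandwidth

Step 1 — Resonance: ω₀ = 1/√(LC) = 1/√(0.0354·4.26e-09) = 8.143e+04 rad/s.
Step 2 — f₀ = ω₀/(2π) = 1.296e+04 Hz.
Step 3 — Parallel Q: Q = R/(ω₀L) = 3910/(8.143e+04·0.0354) = 1.356.
Step 4 — Bandwidth: Δω = ω₀/Q = 6.004e+04 rad/s; BW = Δω/(2π) = 9555 Hz.

(a) f₀ = 1.296e+04 Hz  (b) Q = 1.356  (c) BW = 9555 Hz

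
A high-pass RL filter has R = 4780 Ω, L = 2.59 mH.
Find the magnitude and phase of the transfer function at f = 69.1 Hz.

Step 1 — Angular frequency: ω = 2π·69.1 = 434.2 rad/s.
Step 2 — Transfer function: H(jω) = jωL/(R + jωL).
Step 3 — Numerator jωL = j·1.124; denominator R + jωL = 4780 + j1.124.
Step 4 — H = 5.534e-08 + j0.0002353.
Step 5 — Magnitude: |H| = 0.0002353 (-72.6 dB); phase: φ = 90.0°.

|H| = 0.0002353 (-72.6 dB), φ = 90.0°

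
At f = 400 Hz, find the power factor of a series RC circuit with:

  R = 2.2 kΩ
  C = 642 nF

Step 1 — Angular frequency: ω = 2π·f = 2π·400 = 2513 rad/s.
Step 2 — Component impedances:
  R: Z = R = 2200 Ω
  C: Z = 1/(jωC) = -j/(ω·C) = 0 - j619.8 Ω
Step 3 — Series combination: Z_total = R + C = 2200 - j619.8 Ω = 2286∠-15.7° Ω.
Step 4 — Power factor: PF = cos(φ) = Re(Z)/|Z| = 2200/2285.6 = 0.9625.
Step 5 — Type: Im(Z) = -619.8 ⇒ leading (phase φ = -15.7°).

PF = 0.9625 (leading, φ = -15.7°)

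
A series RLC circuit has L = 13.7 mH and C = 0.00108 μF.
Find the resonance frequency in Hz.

Step 1 — Resonance condition Im(Z)=0 gives ω₀ = 1/√(LC).
Step 2 — ω₀ = 1/√(0.0137·1.08e-09) = 2.6e+05 rad/s.
Step 3 — f₀ = ω₀/(2π) = 4.138e+04 Hz.

f₀ = 4.138e+04 Hz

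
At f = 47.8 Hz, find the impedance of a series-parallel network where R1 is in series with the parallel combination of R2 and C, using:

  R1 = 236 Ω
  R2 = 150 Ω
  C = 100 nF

Step 1 — Angular frequency: ω = 2π·f = 2π·47.8 = 300.3 rad/s.
Step 2 — Component impedances:
  R1: Z = R = 236 Ω
  R2: Z = R = 150 Ω
  C: Z = 1/(jωC) = -j/(ω·C) = 0 - j3.33e+04 Ω
Step 3 — Parallel branch: R2 || C = 1/(1/R2 + 1/C) = 150 - j0.6757 Ω.
Step 4 — Series with R1: Z_total = R1 + (R2 || C) = 386 - j0.6757 Ω = 386∠-0.1° Ω.

Z = 386 - j0.6757 Ω = 386∠-0.1° Ω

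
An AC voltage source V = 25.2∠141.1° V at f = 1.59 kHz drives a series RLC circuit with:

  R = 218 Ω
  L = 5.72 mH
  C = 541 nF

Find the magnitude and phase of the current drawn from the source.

Step 1 — Angular frequency: ω = 2π·f = 2π·1590 = 9990 rad/s.
Step 2 — Component impedances:
  R: Z = R = 218 Ω
  L: Z = jωL = j·9990·0.00572 = 0 + j57.14 Ω
  C: Z = 1/(jωC) = -j/(ω·C) = 0 - j185 Ω
Step 3 — Series combination: Z_total = R + L + C = 218 - j127.9 Ω = 252.7∠-30.4° Ω.
Step 4 — Source phasor: V = 25.2∠141.1° V = -19.61 + j15.82 V.
Step 5 — Ohm's law: I = V / Z_total = (-19.61 + j15.82) / (218 - j127.9) = -0.09861 + j0.01474 A.
Step 6 — Convert to polar: |I| = 0.09971 A, ∠I = 171.5°.

I = 0.09971∠171.5° A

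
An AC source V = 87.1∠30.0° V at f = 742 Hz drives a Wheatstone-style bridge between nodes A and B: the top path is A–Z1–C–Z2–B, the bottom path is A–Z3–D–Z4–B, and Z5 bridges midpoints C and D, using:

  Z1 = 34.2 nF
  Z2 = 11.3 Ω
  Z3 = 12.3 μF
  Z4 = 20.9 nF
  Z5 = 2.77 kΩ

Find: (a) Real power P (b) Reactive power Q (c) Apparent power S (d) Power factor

Step 1 — Angular frequency: ω = 2π·f = 2π·742 = 4662 rad/s.
Step 2 — Component impedances:
  Z1: Z = 1/(jωC) = -j/(ω·C) = 0 - j6272 Ω
  Z2: Z = R = 11.3 Ω
  Z3: Z = 1/(jωC) = -j/(ω·C) = 0 - j17.44 Ω
  Z4: Z = 1/(jωC) = -j/(ω·C) = 0 - j1.026e+04 Ω
  Z5: Z = R = 2770 Ω
Step 3 — Bridge requires nodal analysis (the Z5 bridge couples midpoints C and D, so the two paths cannot be reduced to a simple series/parallel combination). Setting node B to ground and injecting 1 A at node A, the 3-node admittance system at A, C, D solves to V_A = Z_AB = 1839 - j1321 Ω = 2265∠-35.7° Ω.
Step 4 — Source phasor: V = 87.1∠30.0° V = 75.43 + j43.55 V.
Step 5 — Current: I = V / Z = 0.01583 + j0.03505 A = 0.03846∠65.7° A.
Step 6 — Complex power: S = V·I* = 2.721 - j1.955 VA.
Step 7 — Real power: P = Re(S) = 2.721 W.
Step 8 — Reactive power: Q = Im(S) = -1.955 VAR.
Step 9 — Apparent power: |S| = 3.35 VA.
Step 10 — Power factor: PF = P/|S| = 0.8121 (leading).

(a) P = 2.721 W  (b) Q = -1.955 VAR  (c) S = 3.35 VA  (d) PF = 0.8121 (leading)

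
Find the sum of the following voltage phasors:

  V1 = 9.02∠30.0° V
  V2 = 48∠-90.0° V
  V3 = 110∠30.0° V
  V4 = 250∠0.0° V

Step 1 — Convert each phasor to rectangular form:
  V1 = 9.02·(cos(30.0°) + j·sin(30.0°)) = 7.812 + j4.51 V
  V2 = 48·(cos(-90.0°) + j·sin(-90.0°)) = 0 - j48 V
  V3 = 110·(cos(30.0°) + j·sin(30.0°)) = 95.26 + j55 V
  V4 = 250·(cos(0.0°) + j·sin(0.0°)) = 250 V
Step 2 — Sum components: V_total = 353.1 + j11.51 V.
Step 3 — Convert to polar: |V_total| = 353.3 V, ∠V_total = 1.9°.

V_total = 353.3∠1.9° V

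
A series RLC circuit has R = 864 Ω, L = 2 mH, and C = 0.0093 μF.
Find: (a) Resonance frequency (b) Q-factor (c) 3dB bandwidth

Step 1 — Resonance condition Im(Z)=0 gives ω₀ = 1/√(LC).
Step 2 — ω₀ = 1/√(0.002·9.3e-09) = 2.319e+05 rad/s.
Step 3 — f₀ = ω₀/(2π) = 3.69e+04 Hz.
Step 4 — Series Q: Q = ω₀L/R = 2.319e+05·0.002/864 = 0.5367.
Step 5 — 3dB bandwidth: Δω = ω₀/Q = 4.32e+05 rad/s; BW = Δω/(2π) = 6.875e+04 Hz.

(a) f₀ = 3.69e+04 Hz  (b) Q = 0.5367  (c) BW = 6.875e+04 Hz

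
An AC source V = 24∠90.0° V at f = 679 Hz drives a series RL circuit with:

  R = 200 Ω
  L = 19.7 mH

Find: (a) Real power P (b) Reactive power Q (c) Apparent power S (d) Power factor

Step 1 — Angular frequency: ω = 2π·f = 2π·679 = 4266 rad/s.
Step 2 — Component impedances:
  R: Z = R = 200 Ω
  L: Z = jωL = j·4266·0.0197 = 0 + j84.05 Ω
Step 3 — Series combination: Z_total = R + L = 200 + j84.05 Ω = 216.9∠22.8° Ω.
Step 4 — Source phasor: V = 24∠90.0° V = 0 + j24 V.
Step 5 — Current: I = V / Z = 0.04286 + j0.102 A = 0.1106∠67.2° A.
Step 6 — Complex power: S = V·I* = 2.448 + j1.029 VA.
Step 7 — Real power: P = Re(S) = 2.448 W.
Step 8 — Reactive power: Q = Im(S) = 1.029 VAR.
Step 9 — Apparent power: |S| = 2.655 VA.
Step 10 — Power factor: PF = P/|S| = 0.9219 (lagging).

(a) P = 2.448 W  (b) Q = 1.029 VAR  (c) S = 2.655 VA  (d) PF = 0.9219 (lagging)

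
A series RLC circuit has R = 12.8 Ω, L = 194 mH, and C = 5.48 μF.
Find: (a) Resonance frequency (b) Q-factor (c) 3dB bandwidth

Step 1 — Resonance condition Im(Z)=0 gives ω₀ = 1/√(LC).
Step 2 — ω₀ = 1/√(0.194·5.48e-06) = 969.9 rad/s.
Step 3 — f₀ = ω₀/(2π) = 154.4 Hz.
Step 4 — Series Q: Q = ω₀L/R = 969.9·0.194/12.8 = 14.7.
Step 5 — 3dB bandwidth: Δω = ω₀/Q = 65.98 rad/s; BW = Δω/(2π) = 10.5 Hz.

(a) f₀ = 154.4 Hz  (b) Q = 14.7  (c) BW = 10.5 Hz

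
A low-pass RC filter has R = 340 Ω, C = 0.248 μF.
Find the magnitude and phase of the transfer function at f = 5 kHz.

Step 1 — Angular frequency: ω = 2π·5000 = 3.142e+04 rad/s.
Step 2 — Transfer function: H(jω) = 1/(1 + jωRC).
Step 3 — Denominator: 1 + jωRC = 1 + j·3.142e+04·340·2.48e-07 = 1 + j2.649.
Step 4 — H = 0.1247 - j0.3304.
Step 5 — Magnitude: |H| = 0.3532 (-9.0 dB); phase: φ = -69.3°.

|H| = 0.3532 (-9.0 dB), φ = -69.3°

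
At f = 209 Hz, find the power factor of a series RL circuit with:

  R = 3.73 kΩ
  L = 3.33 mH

Step 1 — Angular frequency: ω = 2π·f = 2π·209 = 1313 rad/s.
Step 2 — Component impedances:
  R: Z = R = 3730 Ω
  L: Z = jωL = j·1313·0.00333 = 0 + j4.373 Ω
Step 3 — Series combination: Z_total = R + L = 3730 + j4.373 Ω = 3730∠0.1° Ω.
Step 4 — Power factor: PF = cos(φ) = Re(Z)/|Z| = 3730/3730 = 1.
Step 5 — Type: Im(Z) = 4.373 ⇒ lagging (phase φ = 0.1°).

PF = 1 (lagging, φ = 0.1°)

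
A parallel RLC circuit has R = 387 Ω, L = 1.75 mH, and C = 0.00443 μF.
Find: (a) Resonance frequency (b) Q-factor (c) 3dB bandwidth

Step 1 — Resonance: ω₀ = 1/√(LC) = 1/√(0.00175·4.43e-09) = 3.592e+05 rad/s.
Step 2 — f₀ = ω₀/(2π) = 5.716e+04 Hz.
Step 3 — Parallel Q: Q = R/(ω₀L) = 387/(3.592e+05·0.00175) = 0.6157.
Step 4 — Bandwidth: Δω = ω₀/Q = 5.833e+05 rad/s; BW = Δω/(2π) = 9.283e+04 Hz.

(a) f₀ = 5.716e+04 Hz  (b) Q = 0.6157  (c) BW = 9.283e+04 Hz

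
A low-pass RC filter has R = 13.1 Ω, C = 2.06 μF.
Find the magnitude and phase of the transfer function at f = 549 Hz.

Step 1 — Angular frequency: ω = 2π·549 = 3449 rad/s.
Step 2 — Transfer function: H(jω) = 1/(1 + jωRC).
Step 3 — Denominator: 1 + jωRC = 1 + j·3449·13.1·2.06e-06 = 1 + j0.09309.
Step 4 — H = 0.9914 - j0.09229.
Step 5 — Magnitude: |H| = 0.9957 (-0.0 dB); phase: φ = -5.3°.

|H| = 0.9957 (-0.0 dB), φ = -5.3°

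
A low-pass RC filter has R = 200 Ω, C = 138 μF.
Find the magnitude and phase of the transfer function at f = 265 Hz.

Step 1 — Angular frequency: ω = 2π·265 = 1665 rad/s.
Step 2 — Transfer function: H(jω) = 1/(1 + jωRC).
Step 3 — Denominator: 1 + jωRC = 1 + j·1665·200·0.000138 = 1 + j45.96.
Step 4 — H = 0.0004733 - j0.02175.
Step 5 — Magnitude: |H| = 0.02176 (-33.2 dB); phase: φ = -88.8°.

|H| = 0.02176 (-33.2 dB), φ = -88.8°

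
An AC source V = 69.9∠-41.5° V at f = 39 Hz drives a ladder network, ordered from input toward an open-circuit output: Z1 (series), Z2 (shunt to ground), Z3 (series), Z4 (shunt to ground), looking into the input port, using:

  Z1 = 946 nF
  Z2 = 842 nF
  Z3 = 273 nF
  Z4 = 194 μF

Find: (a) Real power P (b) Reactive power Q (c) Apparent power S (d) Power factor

Step 1 — Angular frequency: ω = 2π·f = 2π·39 = 245 rad/s.
Step 2 — Component impedances:
  Z1: Z = 1/(jωC) = -j/(ω·C) = 0 - j4314 Ω
  Z2: Z = 1/(jωC) = -j/(ω·C) = 0 - j4847 Ω
  Z3: Z = 1/(jωC) = -j/(ω·C) = 0 - j1.495e+04 Ω
  Z4: Z = 1/(jωC) = -j/(ω·C) = 0 - j21.04 Ω
Step 3 — Ladder network (open output): work backward from the far end, alternating series and parallel combinations. Z_in = 0 - j7975 Ω = 7975∠-90.0° Ω.
Step 4 — Source phasor: V = 69.9∠-41.5° V = 52.35 - j46.32 V.
Step 5 — Current: I = V / Z = 0.005808 + j0.006564 A = 0.008765∠48.5° A.
Step 6 — Complex power: S = V·I* = 0 - j0.6127 VA.
Step 7 — Real power: P = Re(S) = 0 W.
Step 8 — Reactive power: Q = Im(S) = -0.6127 VAR.
Step 9 — Apparent power: |S| = 0.6127 VA.
Step 10 — Power factor: PF = P/|S| = 0 (leading).

(a) P = 0 W  (b) Q = -0.6127 VAR  (c) S = 0.6127 VA  (d) PF = 0 (leading)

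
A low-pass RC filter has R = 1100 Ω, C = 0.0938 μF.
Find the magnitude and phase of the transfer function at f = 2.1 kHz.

Step 1 — Angular frequency: ω = 2π·2100 = 1.319e+04 rad/s.
Step 2 — Transfer function: H(jω) = 1/(1 + jωRC).
Step 3 — Denominator: 1 + jωRC = 1 + j·1.319e+04·1100·9.38e-08 = 1 + j1.361.
Step 4 — H = 0.3504 - j0.4771.
Step 5 — Magnitude: |H| = 0.592 (-4.6 dB); phase: φ = -53.7°.

|H| = 0.592 (-4.6 dB), φ = -53.7°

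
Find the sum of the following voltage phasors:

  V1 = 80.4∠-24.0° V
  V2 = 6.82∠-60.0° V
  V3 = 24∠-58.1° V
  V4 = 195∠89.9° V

Step 1 — Convert each phasor to rectangular form:
  V1 = 80.4·(cos(-24.0°) + j·sin(-24.0°)) = 73.45 - j32.7 V
  V2 = 6.82·(cos(-60.0°) + j·sin(-60.0°)) = 3.41 - j5.906 V
  V3 = 24·(cos(-58.1°) + j·sin(-58.1°)) = 12.68 - j20.38 V
  V4 = 195·(cos(89.9°) + j·sin(89.9°)) = 0.3403 + j195 V
Step 2 — Sum components: V_total = 89.88 + j136 V.
Step 3 — Convert to polar: |V_total| = 163 V, ∠V_total = 56.5°.

V_total = 163∠56.5° V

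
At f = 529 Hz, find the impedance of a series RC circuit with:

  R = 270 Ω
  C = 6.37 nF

Step 1 — Angular frequency: ω = 2π·f = 2π·529 = 3324 rad/s.
Step 2 — Component impedances:
  R: Z = R = 270 Ω
  C: Z = 1/(jωC) = -j/(ω·C) = 0 - j4.723e+04 Ω
Step 3 — Series combination: Z_total = R + C = 270 - j4.723e+04 Ω = 4.723e+04∠-89.7° Ω.

Z = 270 - j4.723e+04 Ω = 4.723e+04∠-89.7° Ω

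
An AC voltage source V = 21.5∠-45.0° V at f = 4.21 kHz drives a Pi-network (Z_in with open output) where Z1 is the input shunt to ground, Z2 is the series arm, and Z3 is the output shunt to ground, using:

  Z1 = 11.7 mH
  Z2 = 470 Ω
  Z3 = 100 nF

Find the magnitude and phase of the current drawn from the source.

Step 1 — Angular frequency: ω = 2π·f = 2π·4210 = 2.645e+04 rad/s.
Step 2 — Component impedances:
  Z1: Z = jωL = j·2.645e+04·0.0117 = 0 + j309.5 Ω
  Z2: Z = R = 470 Ω
  Z3: Z = 1/(jωC) = -j/(ω·C) = 0 - j378 Ω
Step 3 — With open output, the series arm Z2 and the output shunt Z3 appear in series to ground: Z2 + Z3 = 470 - j378 Ω.
Step 4 — Parallel with input shunt Z1: Z_in = Z1 || (Z2 + Z3) = 199.6 + j338.6 Ω = 393∠59.5° Ω.
Step 5 — Source phasor: V = 21.5∠-45.0° V = 15.2 - j15.2 V.
Step 6 — Ohm's law: I = V / Z_total = (15.2 - j15.2) / (199.6 + j338.6) = -0.01368 - j0.05296 A.
Step 7 — Convert to polar: |I| = 0.0547 A, ∠I = -104.5°.

I = 0.0547∠-104.5° A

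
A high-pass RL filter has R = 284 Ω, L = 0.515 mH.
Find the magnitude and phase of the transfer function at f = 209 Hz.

Step 1 — Angular frequency: ω = 2π·209 = 1313 rad/s.
Step 2 — Transfer function: H(jω) = jωL/(R + jωL).
Step 3 — Numerator jωL = j·0.6763; denominator R + jωL = 284 + j0.6763.
Step 4 — H = 5.671e-06 + j0.002381.
Step 5 — Magnitude: |H| = 0.002381 (-52.5 dB); phase: φ = 89.9°.

|H| = 0.002381 (-52.5 dB), φ = 89.9°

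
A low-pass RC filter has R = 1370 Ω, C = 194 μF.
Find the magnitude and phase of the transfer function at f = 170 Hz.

Step 1 — Angular frequency: ω = 2π·170 = 1068 rad/s.
Step 2 — Transfer function: H(jω) = 1/(1 + jωRC).
Step 3 — Denominator: 1 + jωRC = 1 + j·1068·1370·0.000194 = 1 + j283.9.
Step 4 — H = 1.241e-05 - j0.003522.
Step 5 — Magnitude: |H| = 0.003522 (-49.1 dB); phase: φ = -89.8°.

|H| = 0.003522 (-49.1 dB), φ = -89.8°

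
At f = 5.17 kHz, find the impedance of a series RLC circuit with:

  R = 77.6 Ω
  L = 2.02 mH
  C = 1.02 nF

Step 1 — Angular frequency: ω = 2π·f = 2π·5170 = 3.248e+04 rad/s.
Step 2 — Component impedances:
  R: Z = R = 77.6 Ω
  L: Z = jωL = j·3.248e+04·0.00202 = 0 + j65.62 Ω
  C: Z = 1/(jωC) = -j/(ω·C) = 0 - j3.018e+04 Ω
Step 3 — Series combination: Z_total = R + L + C = 77.6 - j3.012e+04 Ω = 3.012e+04∠-89.9° Ω.

Z = 77.6 - j3.012e+04 Ω = 3.012e+04∠-89.9° Ω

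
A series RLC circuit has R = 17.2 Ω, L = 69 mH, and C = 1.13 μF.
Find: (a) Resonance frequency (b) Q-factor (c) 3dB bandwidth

Step 1 — Resonance: ω₀ = 1/√(LC) = 1/√(0.069·1.13e-06) = 3581 rad/s.
Step 2 — f₀ = ω₀/(2π) = 570 Hz.
Step 3 — Series Q: Q = ω₀L/R = 3581·0.069/17.2 = 14.37.
Step 4 — Bandwidth: Δω = ω₀/Q = 249.3 rad/s; BW = Δω/(2π) = 39.67 Hz.

(a) f₀ = 570 Hz  (b) Q = 14.37  (c) BW = 39.67 Hz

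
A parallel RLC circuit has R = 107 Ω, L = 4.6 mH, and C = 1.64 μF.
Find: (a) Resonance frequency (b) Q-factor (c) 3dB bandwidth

Step 1 — Resonance: ω₀ = 1/√(LC) = 1/√(0.0046·1.64e-06) = 1.151e+04 rad/s.
Step 2 — f₀ = ω₀/(2π) = 1832 Hz.
Step 3 — Parallel Q: Q = R/(ω₀L) = 107/(1.151e+04·0.0046) = 2.02.
Step 4 — Bandwidth: Δω = ω₀/Q = 5699 rad/s; BW = Δω/(2π) = 907 Hz.

(a) f₀ = 1832 Hz  (b) Q = 2.02  (c) BW = 907 Hz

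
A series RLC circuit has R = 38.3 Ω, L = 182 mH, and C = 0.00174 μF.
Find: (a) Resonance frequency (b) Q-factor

Step 1 — Resonance condition Im(Z)=0 gives ω₀ = 1/√(LC).
Step 2 — ω₀ = 1/√(0.182·1.74e-09) = 5.619e+04 rad/s.
Step 3 — f₀ = ω₀/(2π) = 8944 Hz.
Step 4 — Series Q: Q = ω₀L/R = 5.619e+04·0.182/38.3 = 267.

(a) f₀ = 8944 Hz  (b) Q = 267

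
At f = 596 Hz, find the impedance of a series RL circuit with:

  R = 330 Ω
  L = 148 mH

Step 1 — Angular frequency: ω = 2π·f = 2π·596 = 3745 rad/s.
Step 2 — Component impedances:
  R: Z = R = 330 Ω
  L: Z = jωL = j·3745·0.148 = 0 + j554.2 Ω
Step 3 — Series combination: Z_total = R + L = 330 + j554.2 Ω = 645∠59.2° Ω.

Z = 330 + j554.2 Ω = 645∠59.2° Ω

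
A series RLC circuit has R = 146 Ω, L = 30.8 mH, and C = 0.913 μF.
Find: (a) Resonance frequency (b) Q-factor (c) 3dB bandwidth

Step 1 — Resonance: ω₀ = 1/√(LC) = 1/√(0.0308·9.13e-07) = 5963 rad/s.
Step 2 — f₀ = ω₀/(2π) = 949.1 Hz.
Step 3 — Series Q: Q = ω₀L/R = 5963·0.0308/146 = 1.258.
Step 4 — Bandwidth: Δω = ω₀/Q = 4740 rad/s; BW = Δω/(2π) = 754.4 Hz.

(a) f₀ = 949.1 Hz  (b) Q = 1.258  (c) BW = 754.4 Hz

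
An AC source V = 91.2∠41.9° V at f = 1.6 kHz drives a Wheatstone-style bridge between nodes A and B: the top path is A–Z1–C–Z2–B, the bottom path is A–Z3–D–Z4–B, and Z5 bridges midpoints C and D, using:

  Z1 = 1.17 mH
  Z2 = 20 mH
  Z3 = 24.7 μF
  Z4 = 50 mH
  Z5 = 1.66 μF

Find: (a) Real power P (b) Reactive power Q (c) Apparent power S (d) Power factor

Step 1 — Angular frequency: ω = 2π·f = 2π·1600 = 1.005e+04 rad/s.
Step 2 — Component impedances:
  Z1: Z = jωL = j·1.005e+04·0.00117 = 0 + j11.76 Ω
  Z2: Z = jωL = j·1.005e+04·0.02 = 0 + j201.1 Ω
  Z3: Z = 1/(jωC) = -j/(ω·C) = 0 - j4.027 Ω
  Z4: Z = jωL = j·1.005e+04·0.05 = 0 + j502.7 Ω
  Z5: Z = 1/(jωC) = -j/(ω·C) = 0 - j59.92 Ω
Step 3 — Bridge requires nodal analysis (the Z5 bridge couples midpoints C and D, so the two paths cannot be reduced to a simple series/parallel combination). Setting node B to ground and injecting 1 A at node A, the 3-node admittance system at A, C, D solves to V_A = Z_AB = 0 + j150.9 Ω = 150.9∠90.0° Ω.
Step 4 — Source phasor: V = 91.2∠41.9° V = 67.88 + j60.91 V.
Step 5 — Current: I = V / Z = 0.4037 - j0.4499 A = 0.6045∠-48.1° A.
Step 6 — Complex power: S = V·I* = 0 + j55.13 VA.
Step 7 — Real power: P = Re(S) = 0 W.
Step 8 — Reactive power: Q = Im(S) = 55.13 VAR.
Step 9 — Apparent power: |S| = 55.13 VA.
Step 10 — Power factor: PF = P/|S| = 0 (lagging).

(a) P = 0 W  (b) Q = 55.13 VAR  (c) S = 55.13 VA  (d) PF = 0 (lagging)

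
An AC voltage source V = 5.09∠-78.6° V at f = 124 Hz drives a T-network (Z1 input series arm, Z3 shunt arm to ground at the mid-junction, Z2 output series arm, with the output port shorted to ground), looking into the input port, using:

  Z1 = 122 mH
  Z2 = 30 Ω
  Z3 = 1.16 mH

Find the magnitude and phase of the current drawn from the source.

Step 1 — Angular frequency: ω = 2π·f = 2π·124 = 779.1 rad/s.
Step 2 — Component impedances:
  Z1: Z = jωL = j·779.1·0.122 = 0 + j95.05 Ω
  Z2: Z = R = 30 Ω
  Z3: Z = jωL = j·779.1·0.00116 = 0 + j0.9038 Ω
Step 3 — With the output port shorted to ground, the output series arm Z2 runs from the junction to ground; the shunt arm Z3 also runs from the junction to ground. They appear in parallel: Z3 || Z2 = 0.0272 + j0.903 Ω.
Step 4 — Series with input arm Z1: Z_in = Z1 + (Z3 || Z2) = 0.0272 + j95.95 Ω = 95.95∠90.0° Ω.
Step 5 — Source phasor: V = 5.09∠-78.6° V = 1.006 - j4.99 V.
Step 6 — Ohm's law: I = V / Z_total = (1.006 - j4.99) / (0.0272 + j95.95) = -0.052 - j0.0105 A.
Step 7 — Convert to polar: |I| = 0.05305 A, ∠I = -168.6°.

I = 0.05305∠-168.6° A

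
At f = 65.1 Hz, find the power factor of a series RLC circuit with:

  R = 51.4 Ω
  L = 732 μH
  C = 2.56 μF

Step 1 — Angular frequency: ω = 2π·f = 2π·65.1 = 409 rad/s.
Step 2 — Component impedances:
  R: Z = R = 51.4 Ω
  L: Z = jωL = j·409·0.000732 = 0 + j0.2994 Ω
  C: Z = 1/(jωC) = -j/(ω·C) = 0 - j955 Ω
Step 3 — Series combination: Z_total = R + L + C = 51.4 - j954.7 Ω = 956.1∠-86.9° Ω.
Step 4 — Power factor: PF = cos(φ) = Re(Z)/|Z| = 51.4/956.1 = 0.05376.
Step 5 — Type: Im(Z) = -954.7 ⇒ leading (phase φ = -86.9°).

PF = 0.05376 (leading, φ = -86.9°)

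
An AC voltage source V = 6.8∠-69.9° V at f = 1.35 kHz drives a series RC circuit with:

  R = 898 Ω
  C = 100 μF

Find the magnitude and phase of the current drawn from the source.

Step 1 — Angular frequency: ω = 2π·f = 2π·1350 = 8482 rad/s.
Step 2 — Component impedances:
  R: Z = R = 898 Ω
  C: Z = 1/(jωC) = -j/(ω·C) = 0 - j1.179 Ω
Step 3 — Series combination: Z_total = R + C = 898 - j1.179 Ω = 898∠-0.1° Ω.
Step 4 — Source phasor: V = 6.8∠-69.9° V = 2.337 - j6.386 V.
Step 5 — Ohm's law: I = V / Z_total = (2.337 - j6.386) / (898 - j1.179) = 0.002612 - j0.007108 A.
Step 6 — Convert to polar: |I| = 0.007572 A, ∠I = -69.8°.

I = 0.007572∠-69.8° A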